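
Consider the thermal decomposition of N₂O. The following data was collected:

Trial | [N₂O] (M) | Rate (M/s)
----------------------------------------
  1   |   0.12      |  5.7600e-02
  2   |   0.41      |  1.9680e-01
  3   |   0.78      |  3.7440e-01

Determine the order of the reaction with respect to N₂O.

first order (1)

Step 1: Compare trials to find order n where rate₂/rate₁ = ([N₂O]₂/[N₂O]₁)^n
Step 2: rate₂/rate₁ = 1.9680e-01/5.7600e-02 = 3.417
Step 3: [N₂O]₂/[N₂O]₁ = 0.41/0.12 = 3.417
Step 4: n = ln(3.417)/ln(3.417) = 1.00 ≈ 1
Step 5: The reaction is first order in N₂O.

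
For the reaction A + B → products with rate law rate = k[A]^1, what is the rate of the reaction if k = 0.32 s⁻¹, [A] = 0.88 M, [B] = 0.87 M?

0.2816 M/s

Step 1: The rate law is rate = k[A]^1
Step 2: Note that the rate does not depend on [B] (zero order in B).
Step 3: rate = 0.32 × (0.88)^1 = 0.2816 M/s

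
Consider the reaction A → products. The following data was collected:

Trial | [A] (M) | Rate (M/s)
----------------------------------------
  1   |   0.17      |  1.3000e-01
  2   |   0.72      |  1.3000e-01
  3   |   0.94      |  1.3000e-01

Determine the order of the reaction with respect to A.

zeroth order (0)

Step 1: Compare trials - when concentration changes, rate stays constant.
Step 2: rate₂/rate₁ = 1.3000e-01/1.3000e-01 = 1
Step 3: [A]₂/[A]₁ = 0.72/0.17 = 4.235
Step 4: Since rate ratio ≈ (conc ratio)^0, the reaction is zeroth order.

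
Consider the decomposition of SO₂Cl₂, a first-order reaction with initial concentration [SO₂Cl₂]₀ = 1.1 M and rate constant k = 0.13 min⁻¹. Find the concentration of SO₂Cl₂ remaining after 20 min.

0.0817 M

Step 1: For a first-order reaction: [SO₂Cl₂] = [SO₂Cl₂]₀ × e^(-kt)
Step 2: [SO₂Cl₂] = 1.1 × e^(-0.13 × 20)
Step 3: [SO₂Cl₂] = 1.1 × e^(-2.6)
Step 4: [SO₂Cl₂] = 1.1 × 0.0742736 = 0.0817 M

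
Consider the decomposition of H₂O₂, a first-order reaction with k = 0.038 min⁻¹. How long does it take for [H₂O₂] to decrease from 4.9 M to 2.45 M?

18.24 min

Step 1: For first-order: t = ln([H₂O₂]₀/[H₂O₂])/k
Step 2: t = ln(4.9/2.45)/0.038
Step 3: t = ln(2)/0.038
Step 4: t = 0.6931/0.038 = 18.24 min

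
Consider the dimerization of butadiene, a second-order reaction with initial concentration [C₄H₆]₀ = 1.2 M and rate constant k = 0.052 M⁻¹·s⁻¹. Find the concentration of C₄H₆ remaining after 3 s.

1.011 M

Step 1: For a second-order reaction: 1/[C₄H₆] = 1/[C₄H₆]₀ + kt
Step 2: 1/[C₄H₆] = 1/1.2 + 0.052 × 3
Step 3: 1/[C₄H₆] = 0.8333 + 0.156 = 0.9893
Step 4: [C₄H₆] = 1/0.9893 = 1.011 M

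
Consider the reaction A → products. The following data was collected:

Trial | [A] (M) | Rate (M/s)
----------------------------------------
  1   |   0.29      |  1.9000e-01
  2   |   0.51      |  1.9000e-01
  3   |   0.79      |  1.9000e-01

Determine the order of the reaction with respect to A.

zeroth order (0)

Step 1: Compare trials - when concentration changes, rate stays constant.
Step 2: rate₂/rate₁ = 1.9000e-01/1.9000e-01 = 1
Step 3: [A]₂/[A]₁ = 0.51/0.29 = 1.759
Step 4: Since rate ratio ≈ (conc ratio)^0, the reaction is zeroth order.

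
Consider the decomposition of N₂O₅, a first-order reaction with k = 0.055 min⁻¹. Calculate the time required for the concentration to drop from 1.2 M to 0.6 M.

12.6 min

Step 1: For first-order: t = ln([N₂O₅]₀/[N₂O₅])/k
Step 2: t = ln(1.2/0.6)/0.055
Step 3: t = ln(2)/0.055
Step 4: t = 0.6931/0.055 = 12.6 min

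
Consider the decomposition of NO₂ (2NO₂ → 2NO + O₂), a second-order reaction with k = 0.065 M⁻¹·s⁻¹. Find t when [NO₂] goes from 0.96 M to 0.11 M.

123.8 s

Step 1: For second-order: t = (1/[NO₂] - 1/[NO₂]₀)/k
Step 2: t = (1/0.11 - 1/0.96)/0.065
Step 3: t = (9.091 - 1.042)/0.065
Step 4: t = 8.049/0.065 = 123.8 s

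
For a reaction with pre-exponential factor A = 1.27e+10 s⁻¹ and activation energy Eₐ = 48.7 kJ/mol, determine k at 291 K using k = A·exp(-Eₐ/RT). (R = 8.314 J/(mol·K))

2.30e+01 s⁻¹

Step 1: Use the Arrhenius equation: k = A × exp(-Eₐ/RT)
Step 2: Convert Eₐ to J/mol: 48.7 kJ/mol = 48700 J/mol
Step 3: Calculate the exponent: -Eₐ/(RT) = -48700/(8.314 × 291) = -20.12917
Step 4: k = 1.27e+10 × exp(-20.12917)
Step 5: k = 1.27e+10 × 1.81139e-09 = 2.3005e+01 s⁻¹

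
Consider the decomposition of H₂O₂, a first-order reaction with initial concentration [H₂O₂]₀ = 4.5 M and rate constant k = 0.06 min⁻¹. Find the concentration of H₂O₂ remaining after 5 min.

3.334 M

Step 1: For a first-order reaction: [H₂O₂] = [H₂O₂]₀ × e^(-kt)
Step 2: [H₂O₂] = 4.5 × e^(-0.06 × 5)
Step 3: [H₂O₂] = 4.5 × e^(-0.3)
Step 4: [H₂O₂] = 4.5 × 0.740818 = 3.334 M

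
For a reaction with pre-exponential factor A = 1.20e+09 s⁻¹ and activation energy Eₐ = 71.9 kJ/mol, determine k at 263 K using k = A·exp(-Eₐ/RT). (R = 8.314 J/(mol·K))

6.29e-06 s⁻¹

Step 1: Use the Arrhenius equation: k = A × exp(-Eₐ/RT)
Step 2: Convert Eₐ to J/mol: 71.9 kJ/mol = 71900 J/mol
Step 3: Calculate the exponent: -Eₐ/(RT) = -71900/(8.314 × 263) = -32.88237
Step 4: k = 1.20e+09 × exp(-32.88237)
Step 5: k = 1.20e+09 × 5.24044e-15 = 6.2885e-06 s⁻¹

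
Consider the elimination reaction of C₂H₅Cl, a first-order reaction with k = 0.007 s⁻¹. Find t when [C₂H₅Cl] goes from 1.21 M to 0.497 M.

127.1 s

Step 1: For first-order: t = ln([C₂H₅Cl]₀/[C₂H₅Cl])/k
Step 2: t = ln(1.21/0.497)/0.007
Step 3: t = ln(2.435)/0.007
Step 4: t = 0.8898/0.007 = 127.1 s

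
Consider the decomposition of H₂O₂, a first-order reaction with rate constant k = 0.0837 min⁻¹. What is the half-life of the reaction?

8.281 min

Step 1: For a first-order reaction, t₁/₂ = ln(2)/k
Step 2: t₁/₂ = ln(2)/0.0837
Step 3: t₁/₂ = 0.6931/0.0837 = 8.281 min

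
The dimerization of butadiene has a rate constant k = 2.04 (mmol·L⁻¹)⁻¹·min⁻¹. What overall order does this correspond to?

second order (2)

Step 1: The units of k for an nth-order reaction are (concentration)^(1-n)·(time)⁻¹.
Step 2: Here k has units (mmol·L⁻¹)⁻¹·min⁻¹, so the concentration exponent is -1.
Step 3: 1 - n = -1 ⇒ n = 2. The reaction is second order.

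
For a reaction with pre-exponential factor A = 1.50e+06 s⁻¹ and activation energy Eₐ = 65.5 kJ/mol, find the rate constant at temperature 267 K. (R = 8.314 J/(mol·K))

2.30e-07 s⁻¹

Step 1: Use the Arrhenius equation: k = A × exp(-Eₐ/RT)
Step 2: Convert Eₐ to J/mol: 65.5 kJ/mol = 65500 J/mol
Step 3: Calculate the exponent: -Eₐ/(RT) = -65500/(8.314 × 267) = -29.50666
Step 4: k = 1.50e+06 × exp(-29.50666)
Step 5: k = 1.50e+06 × 1.53257e-13 = 2.2989e-07 s⁻¹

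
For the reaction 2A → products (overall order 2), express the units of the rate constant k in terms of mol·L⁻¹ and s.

(mol·L⁻¹)⁻¹·s⁻¹

Step 1: For overall order n, rate = k × (concentration)^n.
Step 2: Rate has units mol·L⁻¹·s⁻¹; concentration term has units (mol·L⁻¹)^2.
Step 3: k = rate / (concentration)^n, so units of k = (mol·L⁻¹)^(1-2)·s⁻¹ = (mol·L⁻¹)⁻¹·s⁻¹.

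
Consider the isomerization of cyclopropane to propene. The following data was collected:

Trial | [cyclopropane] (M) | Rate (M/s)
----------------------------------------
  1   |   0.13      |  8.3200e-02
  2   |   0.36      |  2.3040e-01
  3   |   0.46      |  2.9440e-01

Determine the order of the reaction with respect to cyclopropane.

first order (1)

Step 1: Compare trials to find order n where rate₂/rate₁ = ([cyclopropane]₂/[cyclopropane]₁)^n
Step 2: rate₂/rate₁ = 2.3040e-01/8.3200e-02 = 2.769
Step 3: [cyclopropane]₂/[cyclopropane]₁ = 0.36/0.13 = 2.769
Step 4: n = ln(2.769)/ln(2.769) = 1.00 ≈ 1
Step 5: The reaction is first order in cyclopropane.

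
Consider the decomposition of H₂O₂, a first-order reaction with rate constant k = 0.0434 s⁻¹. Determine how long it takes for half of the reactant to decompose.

15.97 s

Step 1: For a first-order reaction, t₁/₂ = ln(2)/k
Step 2: t₁/₂ = ln(2)/0.0434
Step 3: t₁/₂ = 0.6931/0.0434 = 15.97 s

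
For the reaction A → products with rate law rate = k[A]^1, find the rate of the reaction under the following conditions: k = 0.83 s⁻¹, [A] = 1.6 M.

1.328 M/s

Step 1: Identify the rate law: rate = k[A]^1
Step 2: Substitute values: rate = 0.83 × (1.6)^1
Step 3: Calculate: rate = 0.83 × 1.6 = 1.328 M/s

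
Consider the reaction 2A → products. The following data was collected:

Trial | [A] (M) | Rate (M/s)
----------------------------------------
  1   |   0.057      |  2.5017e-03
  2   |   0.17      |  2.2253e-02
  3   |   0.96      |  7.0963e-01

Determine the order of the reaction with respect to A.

second order (2)

Step 1: Compare trials to find order n where rate₂/rate₁ = ([A]₂/[A]₁)^n
Step 2: rate₂/rate₁ = 2.2253e-02/2.5017e-03 = 8.895
Step 3: [A]₂/[A]₁ = 0.17/0.057 = 2.982
Step 4: n = ln(8.895)/ln(2.982) = 2.00 ≈ 2
Step 5: The reaction is second order in A.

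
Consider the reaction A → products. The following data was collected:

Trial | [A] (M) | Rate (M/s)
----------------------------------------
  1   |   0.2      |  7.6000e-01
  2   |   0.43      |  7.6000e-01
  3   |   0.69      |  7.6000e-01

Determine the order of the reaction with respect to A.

zeroth order (0)

Step 1: Compare trials - when concentration changes, rate stays constant.
Step 2: rate₂/rate₁ = 7.6000e-01/7.6000e-01 = 1
Step 3: [A]₂/[A]₁ = 0.43/0.2 = 2.15
Step 4: Since rate ratio ≈ (conc ratio)^0, the reaction is zeroth order.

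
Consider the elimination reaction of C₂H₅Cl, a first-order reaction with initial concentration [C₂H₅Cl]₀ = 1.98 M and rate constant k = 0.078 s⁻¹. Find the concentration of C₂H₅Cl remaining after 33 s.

0.1509 M

Step 1: For a first-order reaction: [C₂H₅Cl] = [C₂H₅Cl]₀ × e^(-kt)
Step 2: [C₂H₅Cl] = 1.98 × e^(-0.078 × 33)
Step 3: [C₂H₅Cl] = 1.98 × e^(-2.574)
Step 4: [C₂H₅Cl] = 1.98 × 0.07623 = 0.1509 M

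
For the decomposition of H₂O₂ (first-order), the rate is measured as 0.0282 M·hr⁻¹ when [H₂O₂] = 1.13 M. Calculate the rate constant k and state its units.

0.02496 hr⁻¹

Step 1: rate = k[H₂O₂]^1, so k = rate / [H₂O₂]^1.
Step 2: k = 0.0282 / (1.13)^1 = 0.0282 / 1.13.
Step 3: k = 0.02496 hr⁻¹.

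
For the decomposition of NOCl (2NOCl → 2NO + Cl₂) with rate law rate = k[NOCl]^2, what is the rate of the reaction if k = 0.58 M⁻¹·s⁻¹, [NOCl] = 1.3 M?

0.9802 M/s

Step 1: Identify the rate law: rate = k[NOCl]^2
Step 2: Substitute values: rate = 0.58 × (1.3)^2
Step 3: Calculate: rate = 0.58 × 1.69 = 0.9802 M/s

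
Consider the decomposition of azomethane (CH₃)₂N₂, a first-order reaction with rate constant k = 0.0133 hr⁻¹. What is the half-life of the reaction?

52.12 hr

Step 1: For a first-order reaction, t₁/₂ = ln(2)/k
Step 2: t₁/₂ = ln(2)/0.0133
Step 3: t₁/₂ = 0.6931/0.0133 = 52.12 hr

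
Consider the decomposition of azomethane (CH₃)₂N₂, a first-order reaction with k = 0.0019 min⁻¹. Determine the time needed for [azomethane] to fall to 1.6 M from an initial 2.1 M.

143.1 min

Step 1: For first-order: t = ln([azomethane]₀/[azomethane])/k
Step 2: t = ln(2.1/1.6)/0.0019
Step 3: t = ln(1.312)/0.0019
Step 4: t = 0.2719/0.0019 = 143.1 min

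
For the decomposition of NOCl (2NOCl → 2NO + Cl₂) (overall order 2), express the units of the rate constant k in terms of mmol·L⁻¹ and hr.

(mmol·L⁻¹)⁻¹·hr⁻¹

Step 1: For overall order n, rate = k × (concentration)^n.
Step 2: Rate has units mmol·L⁻¹·hr⁻¹; concentration term has units (mmol·L⁻¹)^2.
Step 3: k = rate / (concentration)^n, so units of k = (mmol·L⁻¹)^(1-2)·hr⁻¹ = (mmol·L⁻¹)⁻¹·hr⁻¹.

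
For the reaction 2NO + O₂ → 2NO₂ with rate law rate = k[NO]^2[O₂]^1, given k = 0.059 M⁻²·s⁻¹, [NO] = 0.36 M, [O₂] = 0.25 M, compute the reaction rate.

0.001912 M/s

Step 1: The rate law is rate = k[NO]^2[O₂]^1
Step 2: Substitute: rate = 0.059 × (0.36)^2 × (0.25)^1
Step 3: rate = 0.059 × 0.1296 × 0.25 = 0.0019116 M/s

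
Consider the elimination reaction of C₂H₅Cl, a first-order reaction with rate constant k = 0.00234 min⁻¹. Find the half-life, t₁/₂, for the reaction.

296.2 min

Step 1: For a first-order reaction, t₁/₂ = ln(2)/k
Step 2: t₁/₂ = ln(2)/0.00234
Step 3: t₁/₂ = 0.6931/0.00234 = 296.2 min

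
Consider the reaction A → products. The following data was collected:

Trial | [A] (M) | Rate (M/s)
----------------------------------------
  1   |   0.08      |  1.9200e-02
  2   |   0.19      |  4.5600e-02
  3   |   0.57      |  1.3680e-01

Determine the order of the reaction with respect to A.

first order (1)

Step 1: Compare trials to find order n where rate₂/rate₁ = ([A]₂/[A]₁)^n
Step 2: rate₂/rate₁ = 4.5600e-02/1.9200e-02 = 2.375
Step 3: [A]₂/[A]₁ = 0.19/0.08 = 2.375
Step 4: n = ln(2.375)/ln(2.375) = 1.00 ≈ 1
Step 5: The reaction is first order in A.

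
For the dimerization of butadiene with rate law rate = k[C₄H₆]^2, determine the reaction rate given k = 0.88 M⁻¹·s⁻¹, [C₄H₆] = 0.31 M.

0.08457 M/s

Step 1: Identify the rate law: rate = k[C₄H₆]^2
Step 2: Substitute values: rate = 0.88 × (0.31)^2
Step 3: Calculate: rate = 0.88 × 0.0961 = 0.084568 M/s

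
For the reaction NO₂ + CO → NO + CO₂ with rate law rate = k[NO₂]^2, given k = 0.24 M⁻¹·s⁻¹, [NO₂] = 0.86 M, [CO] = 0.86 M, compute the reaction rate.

0.1775 M/s

Step 1: The rate law is rate = k[NO₂]^2
Step 2: Note that the rate does not depend on [CO] (zero order in CO).
Step 3: rate = 0.24 × (0.86)^2 = 0.177504 M/s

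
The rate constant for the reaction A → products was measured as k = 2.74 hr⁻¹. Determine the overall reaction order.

first order (1)

Step 1: The units of k for an nth-order reaction are (concentration)^(1-n)·(time)⁻¹.
Step 2: Here k has units hr⁻¹, so the concentration exponent is 0.
Step 3: 1 - n = 0 ⇒ n = 1. The reaction is first order.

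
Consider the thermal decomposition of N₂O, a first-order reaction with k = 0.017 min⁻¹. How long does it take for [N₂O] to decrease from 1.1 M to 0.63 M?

32.79 min

Step 1: For first-order: t = ln([N₂O]₀/[N₂O])/k
Step 2: t = ln(1.1/0.63)/0.017
Step 3: t = ln(1.746)/0.017
Step 4: t = 0.5573/0.017 = 32.79 min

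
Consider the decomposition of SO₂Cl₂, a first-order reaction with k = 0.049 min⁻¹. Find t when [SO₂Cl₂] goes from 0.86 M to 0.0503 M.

57.94 min

Step 1: For first-order: t = ln([SO₂Cl₂]₀/[SO₂Cl₂])/k
Step 2: t = ln(0.86/0.0503)/0.049
Step 3: t = ln(17.1)/0.049
Step 4: t = 2.839/0.049 = 57.94 min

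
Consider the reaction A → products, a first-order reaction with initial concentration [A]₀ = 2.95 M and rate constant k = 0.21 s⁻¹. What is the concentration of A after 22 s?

0.02907 M

Step 1: For a first-order reaction: [A] = [A]₀ × e^(-kt)
Step 2: [A] = 2.95 × e^(-0.21 × 22)
Step 3: [A] = 2.95 × e^(-4.62)
Step 4: [A] = 2.95 × 0.0098528 = 0.02907 M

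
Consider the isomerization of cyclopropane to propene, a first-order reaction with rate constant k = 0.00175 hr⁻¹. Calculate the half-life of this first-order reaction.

396.1 hr

Step 1: For a first-order reaction, t₁/₂ = ln(2)/k
Step 2: t₁/₂ = ln(2)/0.00175
Step 3: t₁/₂ = 0.6931/0.00175 = 396.1 hr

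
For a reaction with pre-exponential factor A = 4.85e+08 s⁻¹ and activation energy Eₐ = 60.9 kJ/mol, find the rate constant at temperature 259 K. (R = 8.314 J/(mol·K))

2.53e-04 s⁻¹

Step 1: Use the Arrhenius equation: k = A × exp(-Eₐ/RT)
Step 2: Convert Eₐ to J/mol: 60.9 kJ/mol = 60900 J/mol
Step 3: Calculate the exponent: -Eₐ/(RT) = -60900/(8.314 × 259) = -28.28183
Step 4: k = 4.85e+08 × exp(-28.28183)
Step 5: k = 4.85e+08 × 5.21624e-13 = 2.5299e-04 s⁻¹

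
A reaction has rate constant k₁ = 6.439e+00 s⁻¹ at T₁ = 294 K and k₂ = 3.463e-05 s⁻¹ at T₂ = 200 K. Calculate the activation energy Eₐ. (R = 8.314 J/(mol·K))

63.1 kJ/mol

Step 1: Use the two-temperature Arrhenius form: ln(k₂/k₁) = -Eₐ/R × (1/T₂ - 1/T₁)
Step 2: ln(k₂/k₁) = ln(3.463e-05/6.439e+00) = ln(5.37816e-06) = -12.1332
Step 3: 1/T₂ - 1/T₁ = 1/200 - 1/294 = 1.598639e-03 K⁻¹
Step 4: Eₐ = -R × ln(k₂/k₁) / (1/T₂ - 1/T₁) = -8.314 × -12.1332 / 1.598639e-03
Step 5: Eₐ = 6.3101e+04 J/mol = 63.1 kJ/mol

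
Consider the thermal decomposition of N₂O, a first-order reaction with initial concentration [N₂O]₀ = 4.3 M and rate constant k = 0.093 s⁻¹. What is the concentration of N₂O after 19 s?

0.7346 M

Step 1: For a first-order reaction: [N₂O] = [N₂O]₀ × e^(-kt)
Step 2: [N₂O] = 4.3 × e^(-0.093 × 19)
Step 3: [N₂O] = 4.3 × e^(-1.767)
Step 4: [N₂O] = 4.3 × 0.170845 = 0.7346 M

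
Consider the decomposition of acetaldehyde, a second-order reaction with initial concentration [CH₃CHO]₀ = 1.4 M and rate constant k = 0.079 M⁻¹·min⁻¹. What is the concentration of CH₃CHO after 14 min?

0.5494 M

Step 1: For a second-order reaction: 1/[CH₃CHO] = 1/[CH₃CHO]₀ + kt
Step 2: 1/[CH₃CHO] = 1/1.4 + 0.079 × 14
Step 3: 1/[CH₃CHO] = 0.7143 + 1.106 = 1.82
Step 4: [CH₃CHO] = 1/1.82 = 0.5494 M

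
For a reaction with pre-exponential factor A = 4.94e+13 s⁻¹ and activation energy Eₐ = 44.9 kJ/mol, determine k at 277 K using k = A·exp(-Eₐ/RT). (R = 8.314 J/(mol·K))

1.68e+05 s⁻¹

Step 1: Use the Arrhenius equation: k = A × exp(-Eₐ/RT)
Step 2: Convert Eₐ to J/mol: 44.9 kJ/mol = 44900 J/mol
Step 3: Calculate the exponent: -Eₐ/(RT) = -44900/(8.314 × 277) = -19.49650
Step 4: k = 4.94e+13 × exp(-19.49650)
Step 5: k = 4.94e+13 × 3.41018e-09 = 1.6846e+05 s⁻¹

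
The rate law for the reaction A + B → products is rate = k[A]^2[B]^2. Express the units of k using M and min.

M⁻³·min⁻¹

Step 1: Overall order = 2 + 2 = 4.
Step 2: rate has units M·min⁻¹; [A]^2[B]^2 has units M^4.
Step 3: k = rate/([A]^2[B]^2), so units of k = M^(1-4)·min⁻¹ = M⁻³·min⁻¹.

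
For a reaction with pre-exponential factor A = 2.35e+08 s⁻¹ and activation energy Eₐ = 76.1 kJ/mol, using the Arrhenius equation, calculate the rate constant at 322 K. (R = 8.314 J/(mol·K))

1.06e-04 s⁻¹

Step 1: Use the Arrhenius equation: k = A × exp(-Eₐ/RT)
Step 2: Convert Eₐ to J/mol: 76.1 kJ/mol = 76100 J/mol
Step 3: Calculate the exponent: -Eₐ/(RT) = -76100/(8.314 × 322) = -28.42620
Step 4: k = 2.35e+08 × exp(-28.42620)
Step 5: k = 2.35e+08 × 4.51500e-13 = 1.0610e-04 s⁻¹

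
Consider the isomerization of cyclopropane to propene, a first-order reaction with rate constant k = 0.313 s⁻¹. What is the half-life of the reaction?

2.215 s

Step 1: For a first-order reaction, t₁/₂ = ln(2)/k
Step 2: t₁/₂ = ln(2)/0.313
Step 3: t₁/₂ = 0.6931/0.313 = 2.215 s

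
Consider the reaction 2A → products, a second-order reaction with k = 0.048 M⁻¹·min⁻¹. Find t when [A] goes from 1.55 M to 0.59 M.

21.87 min

Step 1: For second-order: t = (1/[A] - 1/[A]₀)/k
Step 2: t = (1/0.59 - 1/1.55)/0.048
Step 3: t = (1.695 - 0.6452)/0.048
Step 4: t = 1.05/0.048 = 21.87 min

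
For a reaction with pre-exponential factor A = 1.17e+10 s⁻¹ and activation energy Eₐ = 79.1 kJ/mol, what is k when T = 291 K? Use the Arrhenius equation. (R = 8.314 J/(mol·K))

7.40e-05 s⁻¹

Step 1: Use the Arrhenius equation: k = A × exp(-Eₐ/RT)
Step 2: Convert Eₐ to J/mol: 79.1 kJ/mol = 79100 J/mol
Step 3: Calculate the exponent: -Eₐ/(RT) = -79100/(8.314 × 291) = -32.69441
Step 4: k = 1.17e+10 × exp(-32.69441)
Step 5: k = 1.17e+10 × 6.32409e-15 = 7.3992e-05 s⁻¹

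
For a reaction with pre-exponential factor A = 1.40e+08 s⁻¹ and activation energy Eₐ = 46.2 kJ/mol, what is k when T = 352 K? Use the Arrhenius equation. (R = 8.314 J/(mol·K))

1.95e+01 s⁻¹

Step 1: Use the Arrhenius equation: k = A × exp(-Eₐ/RT)
Step 2: Convert Eₐ to J/mol: 46.2 kJ/mol = 46200 J/mol
Step 3: Calculate the exponent: -Eₐ/(RT) = -46200/(8.314 × 352) = -15.78662
Step 4: k = 1.40e+08 × exp(-15.78662)
Step 5: k = 1.40e+08 × 1.39302e-07 = 1.9502e+01 s⁻¹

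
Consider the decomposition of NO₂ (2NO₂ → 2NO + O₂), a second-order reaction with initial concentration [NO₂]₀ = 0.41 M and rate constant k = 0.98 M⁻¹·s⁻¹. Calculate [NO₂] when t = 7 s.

0.1075 M

Step 1: For a second-order reaction: 1/[NO₂] = 1/[NO₂]₀ + kt
Step 2: 1/[NO₂] = 1/0.41 + 0.98 × 7
Step 3: 1/[NO₂] = 2.439 + 6.86 = 9.299
Step 4: [NO₂] = 1/9.299 = 0.1075 M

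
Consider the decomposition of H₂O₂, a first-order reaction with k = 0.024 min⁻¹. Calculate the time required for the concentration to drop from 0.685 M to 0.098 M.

81.02 min

Step 1: For first-order: t = ln([H₂O₂]₀/[H₂O₂])/k
Step 2: t = ln(0.685/0.098)/0.024
Step 3: t = ln(6.99)/0.024
Step 4: t = 1.944/0.024 = 81.02 min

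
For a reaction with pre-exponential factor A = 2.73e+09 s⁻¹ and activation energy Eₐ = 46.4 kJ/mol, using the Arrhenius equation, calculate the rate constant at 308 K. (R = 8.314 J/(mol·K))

3.69e+01 s⁻¹

Step 1: Use the Arrhenius equation: k = A × exp(-Eₐ/RT)
Step 2: Convert Eₐ to J/mol: 46.4 kJ/mol = 46400 J/mol
Step 3: Calculate the exponent: -Eₐ/(RT) = -46400/(8.314 × 308) = -18.11996
Step 4: k = 2.73e+09 × exp(-18.11996)
Step 5: k = 2.73e+09 × 1.35083e-08 = 3.6878e+01 s⁻¹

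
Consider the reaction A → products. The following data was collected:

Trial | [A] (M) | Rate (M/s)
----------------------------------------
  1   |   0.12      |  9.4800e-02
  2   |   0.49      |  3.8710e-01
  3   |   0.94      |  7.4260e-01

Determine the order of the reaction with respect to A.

first order (1)

Step 1: Compare trials to find order n where rate₂/rate₁ = ([A]₂/[A]₁)^n
Step 2: rate₂/rate₁ = 3.8710e-01/9.4800e-02 = 4.083
Step 3: [A]₂/[A]₁ = 0.49/0.12 = 4.083
Step 4: n = ln(4.083)/ln(4.083) = 1.00 ≈ 1
Step 5: The reaction is first order in A.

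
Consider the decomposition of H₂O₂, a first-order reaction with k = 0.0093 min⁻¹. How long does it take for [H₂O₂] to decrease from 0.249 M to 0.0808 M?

121 min

Step 1: For first-order: t = ln([H₂O₂]₀/[H₂O₂])/k
Step 2: t = ln(0.249/0.0808)/0.0093
Step 3: t = ln(3.082)/0.0093
Step 4: t = 1.125/0.0093 = 121 min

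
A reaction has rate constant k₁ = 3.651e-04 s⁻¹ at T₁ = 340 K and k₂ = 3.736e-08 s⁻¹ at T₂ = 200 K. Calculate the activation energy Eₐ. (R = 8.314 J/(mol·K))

37.1 kJ/mol

Step 1: Use the two-temperature Arrhenius form: ln(k₂/k₁) = -Eₐ/R × (1/T₂ - 1/T₁)
Step 2: ln(k₂/k₁) = ln(3.736e-08/3.651e-04) = ln(0.000102328) = -9.18733
Step 3: 1/T₂ - 1/T₁ = 1/200 - 1/340 = 2.058824e-03 K⁻¹
Step 4: Eₐ = -R × ln(k₂/k₁) / (1/T₂ - 1/T₁) = -8.314 × -9.18733 / 2.058824e-03
Step 5: Eₐ = 3.7101e+04 J/mol = 37.1 kJ/mol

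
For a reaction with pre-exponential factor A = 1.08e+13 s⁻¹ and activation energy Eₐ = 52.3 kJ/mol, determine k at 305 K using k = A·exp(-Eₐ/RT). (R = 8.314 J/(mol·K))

1.19e+04 s⁻¹

Step 1: Use the Arrhenius equation: k = A × exp(-Eₐ/RT)
Step 2: Convert Eₐ to J/mol: 52.3 kJ/mol = 52300 J/mol
Step 3: Calculate the exponent: -Eₐ/(RT) = -52300/(8.314 × 305) = -20.62490
Step 4: k = 1.08e+13 × exp(-20.62490)
Step 5: k = 1.08e+13 × 1.10337e-09 = 1.1916e+04 s⁻¹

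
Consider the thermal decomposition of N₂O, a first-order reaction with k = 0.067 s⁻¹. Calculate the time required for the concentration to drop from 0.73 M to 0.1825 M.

20.69 s

Step 1: For first-order: t = ln([N₂O]₀/[N₂O])/k
Step 2: t = ln(0.73/0.1825)/0.067
Step 3: t = ln(4)/0.067
Step 4: t = 1.386/0.067 = 20.69 s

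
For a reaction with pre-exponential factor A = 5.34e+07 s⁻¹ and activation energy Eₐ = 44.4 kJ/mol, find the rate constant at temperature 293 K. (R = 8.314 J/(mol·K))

6.48e-01 s⁻¹

Step 1: Use the Arrhenius equation: k = A × exp(-Eₐ/RT)
Step 2: Convert Eₐ to J/mol: 44.4 kJ/mol = 44400 J/mol
Step 3: Calculate the exponent: -Eₐ/(RT) = -44400/(8.314 × 293) = -18.22659
Step 4: k = 5.34e+07 × exp(-18.22659)
Step 5: k = 5.34e+07 × 1.21421e-08 = 6.4839e-01 s⁻¹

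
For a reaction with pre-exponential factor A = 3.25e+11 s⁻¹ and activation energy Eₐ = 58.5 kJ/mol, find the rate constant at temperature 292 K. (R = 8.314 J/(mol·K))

1.11e+01 s⁻¹

Step 1: Use the Arrhenius equation: k = A × exp(-Eₐ/RT)
Step 2: Convert Eₐ to J/mol: 58.5 kJ/mol = 58500 J/mol
Step 3: Calculate the exponent: -Eₐ/(RT) = -58500/(8.314 × 292) = -24.09700
Step 4: k = 3.25e+11 × exp(-24.09700)
Step 5: k = 3.25e+11 × 3.42615e-11 = 1.1135e+01 s⁻¹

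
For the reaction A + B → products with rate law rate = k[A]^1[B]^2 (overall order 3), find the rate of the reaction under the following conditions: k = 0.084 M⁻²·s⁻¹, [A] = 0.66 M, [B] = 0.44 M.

0.01073 M/s

Step 1: The rate law is rate = k[A]^1[B]^2, overall order = 1+2 = 3
Step 2: Substitute values: rate = 0.084 × (0.66)^1 × (0.44)^2
Step 3: rate = 0.084 × 0.66 × 0.1936 = 0.0107332 M/s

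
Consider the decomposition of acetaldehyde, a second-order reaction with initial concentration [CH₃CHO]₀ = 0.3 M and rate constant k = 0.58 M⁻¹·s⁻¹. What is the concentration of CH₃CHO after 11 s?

0.103 M

Step 1: For a second-order reaction: 1/[CH₃CHO] = 1/[CH₃CHO]₀ + kt
Step 2: 1/[CH₃CHO] = 1/0.3 + 0.58 × 11
Step 3: 1/[CH₃CHO] = 3.333 + 6.38 = 9.713
Step 4: [CH₃CHO] = 1/9.713 = 0.103 M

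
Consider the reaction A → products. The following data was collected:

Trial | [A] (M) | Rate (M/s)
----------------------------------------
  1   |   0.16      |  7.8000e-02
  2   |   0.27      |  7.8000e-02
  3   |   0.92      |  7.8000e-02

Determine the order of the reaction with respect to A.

zeroth order (0)

Step 1: Compare trials - when concentration changes, rate stays constant.
Step 2: rate₂/rate₁ = 7.8000e-02/7.8000e-02 = 1
Step 3: [A]₂/[A]₁ = 0.27/0.16 = 1.688
Step 4: Since rate ratio ≈ (conc ratio)^0, the reaction is zeroth order.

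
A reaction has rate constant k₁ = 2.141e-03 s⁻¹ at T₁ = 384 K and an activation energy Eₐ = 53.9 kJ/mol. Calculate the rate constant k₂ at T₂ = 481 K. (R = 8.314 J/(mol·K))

6.445e-02 s⁻¹

Step 1: Use the two-temperature Arrhenius form: ln(k₂/k₁) = -Eₐ/R × (1/T₂ - 1/T₁)
Step 2: Convert Eₐ to J/mol: 53.9 kJ/mol = 53900 J/mol
Step 3: 1/T₂ - 1/T₁ = 1/481 - 1/384 = -5.251646e-04 K⁻¹
Step 4: ln(k₂/k₁) = -53900/8.314 × -5.251646e-04 = 3.40466
Step 5: k₂ = k₁ × exp(3.40466) = 2.141e-03 × 3.01041e+01 = 6.445e-02 s⁻¹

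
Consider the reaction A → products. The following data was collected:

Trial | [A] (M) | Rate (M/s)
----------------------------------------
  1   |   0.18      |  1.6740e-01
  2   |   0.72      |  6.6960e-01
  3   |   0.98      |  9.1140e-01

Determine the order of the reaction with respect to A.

first order (1)

Step 1: Compare trials to find order n where rate₂/rate₁ = ([A]₂/[A]₁)^n
Step 2: rate₂/rate₁ = 6.6960e-01/1.6740e-01 = 4
Step 3: [A]₂/[A]₁ = 0.72/0.18 = 4
Step 4: n = ln(4)/ln(4) = 1.00 ≈ 1
Step 5: The reaction is first order in A.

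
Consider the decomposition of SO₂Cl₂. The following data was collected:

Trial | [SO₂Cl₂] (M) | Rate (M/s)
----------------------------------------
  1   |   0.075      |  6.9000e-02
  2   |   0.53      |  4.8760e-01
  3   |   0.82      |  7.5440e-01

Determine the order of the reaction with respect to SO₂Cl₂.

first order (1)

Step 1: Compare trials to find order n where rate₂/rate₁ = ([SO₂Cl₂]₂/[SO₂Cl₂]₁)^n
Step 2: rate₂/rate₁ = 4.8760e-01/6.9000e-02 = 7.067
Step 3: [SO₂Cl₂]₂/[SO₂Cl₂]₁ = 0.53/0.075 = 7.067
Step 4: n = ln(7.067)/ln(7.067) = 1.00 ≈ 1
Step 5: The reaction is first order in SO₂Cl₂.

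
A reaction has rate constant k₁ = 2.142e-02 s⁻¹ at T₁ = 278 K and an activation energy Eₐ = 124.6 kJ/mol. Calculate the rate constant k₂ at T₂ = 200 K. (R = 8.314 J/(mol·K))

1.585e-11 s⁻¹

Step 1: Use the two-temperature Arrhenius form: ln(k₂/k₁) = -Eₐ/R × (1/T₂ - 1/T₁)
Step 2: Convert Eₐ to J/mol: 124.6 kJ/mol = 124600 J/mol
Step 3: 1/T₂ - 1/T₁ = 1/200 - 1/278 = 1.402878e-03 K⁻¹
Step 4: ln(k₂/k₁) = -124600/8.314 × 1.402878e-03 = -21.02461
Step 5: k₂ = k₁ × exp(-21.02461) = 2.142e-02 × 7.39823e-10 = 1.585e-11 s⁻¹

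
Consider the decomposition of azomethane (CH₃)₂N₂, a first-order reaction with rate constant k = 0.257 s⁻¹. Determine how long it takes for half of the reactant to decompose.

2.697 s

Step 1: For a first-order reaction, t₁/₂ = ln(2)/k
Step 2: t₁/₂ = ln(2)/0.257
Step 3: t₁/₂ = 0.6931/0.257 = 2.697 s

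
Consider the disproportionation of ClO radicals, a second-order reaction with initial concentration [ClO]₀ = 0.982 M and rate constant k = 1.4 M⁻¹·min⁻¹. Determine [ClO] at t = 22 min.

0.03143 M

Step 1: For a second-order reaction: 1/[ClO] = 1/[ClO]₀ + kt
Step 2: 1/[ClO] = 1/0.982 + 1.4 × 22
Step 3: 1/[ClO] = 1.018 + 30.8 = 31.82
Step 4: [ClO] = 1/31.82 = 0.03143 M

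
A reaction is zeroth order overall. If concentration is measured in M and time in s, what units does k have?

M·s⁻¹

Step 1: For overall order n, rate = k × (concentration)^n.
Step 2: Rate has units M·s⁻¹; concentration term has units M^0.
Step 3: k = rate / (concentration)^n, so units of k = M^(1-0)·s⁻¹ = M·s⁻¹.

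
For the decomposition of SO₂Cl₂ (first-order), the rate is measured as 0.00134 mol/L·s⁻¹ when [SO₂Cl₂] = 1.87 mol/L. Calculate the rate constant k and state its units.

0.0007166 s⁻¹

Step 1: rate = k[SO₂Cl₂]^1, so k = rate / [SO₂Cl₂]^1.
Step 2: k = 0.00134 / (1.87)^1 = 0.00134 / 1.87.
Step 3: k = 0.0007166 s⁻¹.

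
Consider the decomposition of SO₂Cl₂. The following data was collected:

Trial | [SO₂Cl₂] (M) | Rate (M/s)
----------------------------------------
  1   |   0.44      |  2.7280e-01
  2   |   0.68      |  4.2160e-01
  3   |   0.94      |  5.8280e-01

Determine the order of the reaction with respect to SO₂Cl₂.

first order (1)

Step 1: Compare trials to find order n where rate₂/rate₁ = ([SO₂Cl₂]₂/[SO₂Cl₂]₁)^n
Step 2: rate₂/rate₁ = 4.2160e-01/2.7280e-01 = 1.545
Step 3: [SO₂Cl₂]₂/[SO₂Cl₂]₁ = 0.68/0.44 = 1.545
Step 4: n = ln(1.545)/ln(1.545) = 1.00 ≈ 1
Step 5: The reaction is first order in SO₂Cl₂.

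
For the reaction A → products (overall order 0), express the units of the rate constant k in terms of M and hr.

M·hr⁻¹

Step 1: For overall order n, rate = k × (concentration)^n.
Step 2: Rate has units M·hr⁻¹; concentration term has units M^0.
Step 3: k = rate / (concentration)^n, so units of k = M^(1-0)·hr⁻¹ = M·hr⁻¹.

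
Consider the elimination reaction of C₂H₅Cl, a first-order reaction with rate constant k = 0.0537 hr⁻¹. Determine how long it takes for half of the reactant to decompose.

12.91 hr

Step 1: For a first-order reaction, t₁/₂ = ln(2)/k
Step 2: t₁/₂ = ln(2)/0.0537
Step 3: t₁/₂ = 0.6931/0.0537 = 12.91 hr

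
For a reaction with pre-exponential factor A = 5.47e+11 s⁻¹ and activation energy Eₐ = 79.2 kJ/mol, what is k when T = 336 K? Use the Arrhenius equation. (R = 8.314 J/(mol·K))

2.66e-01 s⁻¹

Step 1: Use the Arrhenius equation: k = A × exp(-Eₐ/RT)
Step 2: Convert Eₐ to J/mol: 79.2 kJ/mol = 79200 J/mol
Step 3: Calculate the exponent: -Eₐ/(RT) = -79200/(8.314 × 336) = -28.35149
Step 4: k = 5.47e+11 × exp(-28.35149)
Step 5: k = 5.47e+11 × 4.86524e-13 = 2.6613e-01 s⁻¹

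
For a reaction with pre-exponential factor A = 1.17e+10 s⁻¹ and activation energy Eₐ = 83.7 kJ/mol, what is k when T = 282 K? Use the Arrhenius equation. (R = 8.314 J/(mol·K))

3.66e-06 s⁻¹

Step 1: Use the Arrhenius equation: k = A × exp(-Eₐ/RT)
Step 2: Convert Eₐ to J/mol: 83.7 kJ/mol = 83700 J/mol
Step 3: Calculate the exponent: -Eₐ/(RT) = -83700/(8.314 × 282) = -35.69984
Step 4: k = 1.17e+10 × exp(-35.69984)
Step 5: k = 1.17e+10 × 3.13153e-16 = 3.6639e-06 s⁻¹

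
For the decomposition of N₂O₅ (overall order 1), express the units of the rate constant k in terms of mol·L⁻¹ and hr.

hr⁻¹

Step 1: For overall order n, rate = k × (concentration)^n.
Step 2: Rate has units mol·L⁻¹·hr⁻¹; concentration term has units (mol·L⁻¹)^1.
Step 3: k = rate / (concentration)^n, so units of k = (mol·L⁻¹)^(1-1)·hr⁻¹ = hr⁻¹.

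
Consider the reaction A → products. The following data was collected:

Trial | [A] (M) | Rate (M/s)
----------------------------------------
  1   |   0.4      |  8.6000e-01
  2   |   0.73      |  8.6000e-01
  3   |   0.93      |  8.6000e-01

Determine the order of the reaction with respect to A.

zeroth order (0)

Step 1: Compare trials - when concentration changes, rate stays constant.
Step 2: rate₂/rate₁ = 8.6000e-01/8.6000e-01 = 1
Step 3: [A]₂/[A]₁ = 0.73/0.4 = 1.825
Step 4: Since rate ratio ≈ (conc ratio)^0, the reaction is zeroth order.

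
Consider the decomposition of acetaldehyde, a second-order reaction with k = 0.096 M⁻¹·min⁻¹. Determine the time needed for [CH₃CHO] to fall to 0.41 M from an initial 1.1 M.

15.94 min

Step 1: For second-order: t = (1/[CH₃CHO] - 1/[CH₃CHO]₀)/k
Step 2: t = (1/0.41 - 1/1.1)/0.096
Step 3: t = (2.439 - 0.9091)/0.096
Step 4: t = 1.53/0.096 = 15.94 min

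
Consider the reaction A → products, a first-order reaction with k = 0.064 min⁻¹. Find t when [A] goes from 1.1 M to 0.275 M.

21.66 min

Step 1: For first-order: t = ln([A]₀/[A])/k
Step 2: t = ln(1.1/0.275)/0.064
Step 3: t = ln(4)/0.064
Step 4: t = 1.386/0.064 = 21.66 min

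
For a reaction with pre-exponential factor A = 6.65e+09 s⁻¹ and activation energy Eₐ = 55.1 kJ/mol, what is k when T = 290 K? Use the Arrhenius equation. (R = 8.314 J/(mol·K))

7.90e-01 s⁻¹

Step 1: Use the Arrhenius equation: k = A × exp(-Eₐ/RT)
Step 2: Convert Eₐ to J/mol: 55.1 kJ/mol = 55100 J/mol
Step 3: Calculate the exponent: -Eₐ/(RT) = -55100/(8.314 × 290) = -22.85302
Step 4: k = 6.65e+09 × exp(-22.85302)
Step 5: k = 6.65e+09 × 1.18867e-10 = 7.9047e-01 s⁻¹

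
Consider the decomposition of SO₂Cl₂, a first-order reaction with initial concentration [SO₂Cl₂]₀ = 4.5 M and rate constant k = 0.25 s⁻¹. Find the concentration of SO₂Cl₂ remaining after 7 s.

0.782 M

Step 1: For a first-order reaction: [SO₂Cl₂] = [SO₂Cl₂]₀ × e^(-kt)
Step 2: [SO₂Cl₂] = 4.5 × e^(-0.25 × 7)
Step 3: [SO₂Cl₂] = 4.5 × e^(-1.75)
Step 4: [SO₂Cl₂] = 4.5 × 0.173774 = 0.782 M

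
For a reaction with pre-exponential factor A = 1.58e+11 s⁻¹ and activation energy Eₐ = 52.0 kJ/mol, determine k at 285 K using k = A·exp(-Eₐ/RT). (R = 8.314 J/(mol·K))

4.65e+01 s⁻¹

Step 1: Use the Arrhenius equation: k = A × exp(-Eₐ/RT)
Step 2: Convert Eₐ to J/mol: 52.0 kJ/mol = 52000 J/mol
Step 3: Calculate the exponent: -Eₐ/(RT) = -52000/(8.314 × 285) = -21.94565
Step 4: k = 1.58e+11 × exp(-21.94565)
Step 5: k = 1.58e+11 × 2.94527e-10 = 4.6535e+01 s⁻¹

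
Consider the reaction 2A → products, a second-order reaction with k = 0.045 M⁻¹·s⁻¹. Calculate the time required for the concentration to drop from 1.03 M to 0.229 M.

75.47 s

Step 1: For second-order: t = (1/[A] - 1/[A]₀)/k
Step 2: t = (1/0.229 - 1/1.03)/0.045
Step 3: t = (4.367 - 0.9709)/0.045
Step 4: t = 3.396/0.045 = 75.47 s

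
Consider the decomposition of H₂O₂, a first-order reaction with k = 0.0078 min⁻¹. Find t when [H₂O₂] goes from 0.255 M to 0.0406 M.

235.6 min

Step 1: For first-order: t = ln([H₂O₂]₀/[H₂O₂])/k
Step 2: t = ln(0.255/0.0406)/0.0078
Step 3: t = ln(6.281)/0.0078
Step 4: t = 1.837/0.0078 = 235.6 min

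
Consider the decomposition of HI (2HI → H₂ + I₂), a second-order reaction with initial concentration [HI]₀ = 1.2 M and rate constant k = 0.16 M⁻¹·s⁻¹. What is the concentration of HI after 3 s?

0.7614 M

Step 1: For a second-order reaction: 1/[HI] = 1/[HI]₀ + kt
Step 2: 1/[HI] = 1/1.2 + 0.16 × 3
Step 3: 1/[HI] = 0.8333 + 0.48 = 1.313
Step 4: [HI] = 1/1.313 = 0.7614 M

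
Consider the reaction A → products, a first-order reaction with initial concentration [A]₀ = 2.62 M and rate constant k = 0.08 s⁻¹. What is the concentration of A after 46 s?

0.06608 M

Step 1: For a first-order reaction: [A] = [A]₀ × e^(-kt)
Step 2: [A] = 2.62 × e^(-0.08 × 46)
Step 3: [A] = 2.62 × e^(-3.68)
Step 4: [A] = 2.62 × 0.025223 = 0.06608 M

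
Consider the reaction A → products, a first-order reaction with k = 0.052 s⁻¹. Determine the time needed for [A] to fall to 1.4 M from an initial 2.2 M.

8.692 s

Step 1: For first-order: t = ln([A]₀/[A])/k
Step 2: t = ln(2.2/1.4)/0.052
Step 3: t = ln(1.571)/0.052
Step 4: t = 0.452/0.052 = 8.692 s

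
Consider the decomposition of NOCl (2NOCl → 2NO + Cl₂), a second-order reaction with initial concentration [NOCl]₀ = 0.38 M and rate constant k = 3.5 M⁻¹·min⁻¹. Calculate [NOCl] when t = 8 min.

0.03265 M

Step 1: For a second-order reaction: 1/[NOCl] = 1/[NOCl]₀ + kt
Step 2: 1/[NOCl] = 1/0.38 + 3.5 × 8
Step 3: 1/[NOCl] = 2.632 + 28 = 30.63
Step 4: [NOCl] = 1/30.63 = 0.03265 M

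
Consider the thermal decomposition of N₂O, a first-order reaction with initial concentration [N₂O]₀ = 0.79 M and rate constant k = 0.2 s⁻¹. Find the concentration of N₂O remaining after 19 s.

0.01767 M

Step 1: For a first-order reaction: [N₂O] = [N₂O]₀ × e^(-kt)
Step 2: [N₂O] = 0.79 × e^(-0.2 × 19)
Step 3: [N₂O] = 0.79 × e^(-3.8)
Step 4: [N₂O] = 0.79 × 0.0223708 = 0.01767 M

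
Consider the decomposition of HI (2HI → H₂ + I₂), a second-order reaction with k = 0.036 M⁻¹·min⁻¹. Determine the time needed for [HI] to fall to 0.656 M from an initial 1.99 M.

28.39 min

Step 1: For second-order: t = (1/[HI] - 1/[HI]₀)/k
Step 2: t = (1/0.656 - 1/1.99)/0.036
Step 3: t = (1.524 - 0.5025)/0.036
Step 4: t = 1.022/0.036 = 28.39 min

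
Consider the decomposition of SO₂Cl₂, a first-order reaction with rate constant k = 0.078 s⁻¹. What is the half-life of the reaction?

8.887 s

Step 1: For a first-order reaction, t₁/₂ = ln(2)/k
Step 2: t₁/₂ = ln(2)/0.078
Step 3: t₁/₂ = 0.6931/0.078 = 8.887 s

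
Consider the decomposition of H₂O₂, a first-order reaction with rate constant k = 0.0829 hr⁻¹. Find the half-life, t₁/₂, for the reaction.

8.361 hr

Step 1: For a first-order reaction, t₁/₂ = ln(2)/k
Step 2: t₁/₂ = ln(2)/0.0829
Step 3: t₁/₂ = 0.6931/0.0829 = 8.361 hr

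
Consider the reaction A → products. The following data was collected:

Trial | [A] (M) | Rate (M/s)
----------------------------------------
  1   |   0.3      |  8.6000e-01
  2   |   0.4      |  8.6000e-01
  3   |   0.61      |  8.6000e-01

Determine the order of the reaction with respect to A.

zeroth order (0)

Step 1: Compare trials - when concentration changes, rate stays constant.
Step 2: rate₂/rate₁ = 8.6000e-01/8.6000e-01 = 1
Step 3: [A]₂/[A]₁ = 0.4/0.3 = 1.333
Step 4: Since rate ratio ≈ (conc ratio)^0, the reaction is zeroth order.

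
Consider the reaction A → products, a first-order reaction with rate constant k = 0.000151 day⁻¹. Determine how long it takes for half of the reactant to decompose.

4590 day

Step 1: For a first-order reaction, t₁/₂ = ln(2)/k
Step 2: t₁/₂ = ln(2)/0.000151
Step 3: t₁/₂ = 0.6931/0.000151 = 4590 day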